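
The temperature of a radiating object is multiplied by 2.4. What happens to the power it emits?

factor ≈ 33.2

P ∝ T⁴, so the power scales as (2.4)⁴ = 33.2.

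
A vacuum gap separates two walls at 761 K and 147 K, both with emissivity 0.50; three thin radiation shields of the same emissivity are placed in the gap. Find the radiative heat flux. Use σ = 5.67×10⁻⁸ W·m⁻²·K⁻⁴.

q ≈ 1580 W/m²

Each of the 4 gaps contributes resistance (2/ε − 1) = 2/0.50 − 1 = 3.000; total = 12.00.
q = σ(T₁⁴ − T₂⁴) / 12.00 = 5.67×10⁻⁸ × 3.35×10^11 / 12.00 = 1580 W/m².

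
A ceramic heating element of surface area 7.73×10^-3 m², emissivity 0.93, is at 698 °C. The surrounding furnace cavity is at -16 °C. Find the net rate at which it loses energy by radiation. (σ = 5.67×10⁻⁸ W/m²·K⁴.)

Q ≈ 361 W

Convert: 698 °C = 971 K; -16 °C = 257 K.
Q = εσA(T⁴ − T_s⁴). T⁴ − T_s⁴ = (971)⁴ − (257)⁴ = 8.89×10^11 − 4.36×10^9 = 8.85×10^11 K⁴.
Q = 0.93 × 5.67×10⁻⁸ × 7.73×10^-3 × 8.85×10^11 = 361 W.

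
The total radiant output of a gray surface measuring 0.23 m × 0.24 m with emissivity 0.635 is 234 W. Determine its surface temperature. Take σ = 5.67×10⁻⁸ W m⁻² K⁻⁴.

A = 0.23 × 0.24 = 0.0552 m².
From P = εσAT⁴, T = (P / εσA)^(1/4) = (234 / (0.635 × 5.67×10⁻⁸ × 0.0552))^(1/4).
T = (1.18×10^11)^(1/4) = 586 K.

T ≈ 586 K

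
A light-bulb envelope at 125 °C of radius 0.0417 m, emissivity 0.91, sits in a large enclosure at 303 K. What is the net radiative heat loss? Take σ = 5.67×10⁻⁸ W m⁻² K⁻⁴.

Q ≈ 18.8 W

A = 4πr² = 4π × (0.0417)² = 0.0219 m².
Convert: 125 °C = 398 K.
Q = εσA(T⁴ − T_s⁴). T⁴ − T_s⁴ = (398)⁴ − (303)⁴ = 2.51×10^10 − 8.43×10^9 = 1.67×10^10 K⁴.
Q = 0.91 × 5.67×10⁻⁸ × 0.0219 × 1.67×10^10 = 18.8 W.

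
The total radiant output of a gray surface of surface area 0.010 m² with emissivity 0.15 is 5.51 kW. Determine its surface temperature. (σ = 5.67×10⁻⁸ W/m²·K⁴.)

T ≈ 2840 K

From P = εσAT⁴, T = (P / εσA)^(1/4) = (5510 / (0.15 × 5.67×10⁻⁸ × 0.0100))^(1/4).
T = (6.48×10^13)^(1/4) = 2840 K.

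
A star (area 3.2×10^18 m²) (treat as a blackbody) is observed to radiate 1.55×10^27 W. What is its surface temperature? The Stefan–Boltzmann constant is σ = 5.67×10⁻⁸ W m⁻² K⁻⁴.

T ≈ 9610 K

From P = σAT⁴, T = (P / σA)^(1/4) = (1.55×10^27 / (5.67×10⁻⁸ × 3.20×10^18))^(1/4).
T = (8.54×10^15)^(1/4) = 9610 K.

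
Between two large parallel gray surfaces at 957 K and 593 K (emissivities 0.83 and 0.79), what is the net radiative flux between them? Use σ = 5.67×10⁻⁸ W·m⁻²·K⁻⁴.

For two large parallel gray plates, q = σ(T₁⁴ − T₂⁴) / (1/ε₁ + 1/ε₂ − 1).
1/ε₁ + 1/ε₂ − 1 = 1/0.83 + 1/0.79 − 1 = 1.471.
T₁⁴ − T₂⁴ = 8.39×10^11 − 1.24×10^11 = 7.15×10^11 K⁴.
q = 5.67×10⁻⁸ × 7.15×10^11 / 1.471 = 27600 W/m².

q ≈ 27600 W/m²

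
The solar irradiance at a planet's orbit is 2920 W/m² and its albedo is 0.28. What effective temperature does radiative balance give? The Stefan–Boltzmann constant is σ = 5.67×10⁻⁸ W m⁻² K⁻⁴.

T ≈ 310 K

Power absorbed = (1−a)S·πR²; power emitted = 4πR²σT⁴. Equating and cancelling πR²:
T = ((1−a)S / 4σ)^(1/4) = (2100 / (4 × 5.67×10⁻⁸))^(1/4) = (9.27×10^9)^(1/4).
T = 310 K.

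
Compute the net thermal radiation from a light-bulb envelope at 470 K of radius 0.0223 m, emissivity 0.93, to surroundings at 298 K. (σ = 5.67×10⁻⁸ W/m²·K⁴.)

Q ≈ 13.5 W

A = 4πr² = 4π × (0.0223)² = 6.25×10^-3 m².
Q = εσA(T⁴ − T_s⁴). T⁴ − T_s⁴ = (470)⁴ − (298)⁴ = 4.88×10^10 − 7.89×10^9 = 4.09×10^10 K⁴.
Q = 0.93 × 5.67×10⁻⁸ × 6.25×10^-3 × 4.09×10^10 = 13.5 W.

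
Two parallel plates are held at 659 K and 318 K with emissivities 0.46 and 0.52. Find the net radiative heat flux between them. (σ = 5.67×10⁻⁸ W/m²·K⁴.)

q ≈ 3270 W/m²

For two large parallel gray plates, q = σ(T₁⁴ − T₂⁴) / (1/ε₁ + 1/ε₂ − 1).
1/ε₁ + 1/ε₂ − 1 = 1/0.46 + 1/0.52 − 1 = 3.097.
T₁⁴ − T₂⁴ = 1.89×10^11 − 1.02×10^10 = 1.78×10^11 K⁴.
q = 5.67×10⁻⁸ × 1.78×10^11 / 3.097 = 3270 W/m².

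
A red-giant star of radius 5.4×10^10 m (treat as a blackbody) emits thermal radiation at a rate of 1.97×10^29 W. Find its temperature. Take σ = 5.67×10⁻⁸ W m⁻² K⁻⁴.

A = 4πr² = 4π × (5.4×10^10)² = 3.66×10^22 m².
From P = σAT⁴, T = (P / σA)^(1/4) = (1.97×10^29 / (5.67×10⁻⁸ × 3.66×10^22))^(1/4).
T = (9.48×10^13)^(1/4) = 3120 K.

T ≈ 3120 K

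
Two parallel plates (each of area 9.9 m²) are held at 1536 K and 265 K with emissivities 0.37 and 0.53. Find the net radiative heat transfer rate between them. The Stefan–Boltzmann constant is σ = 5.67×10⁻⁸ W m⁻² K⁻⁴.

For two large parallel gray plates, q = σ(T₁⁴ − T₂⁴) / (1/ε₁ + 1/ε₂ − 1).
1/ε₁ + 1/ε₂ − 1 = 1/0.37 + 1/0.53 − 1 = 3.589.
T₁⁴ − T₂⁴ = 5.57×10^12 − 4.93×10^9 = 5.56×10^12 K⁴.
q = 5.67×10⁻⁸ × 5.56×10^12 / 3.589 = 87800 W/m².
Q = q·A = 87800 × 9.9 = 8.70×10^5 W.

Q ≈ 8.70×10^5 W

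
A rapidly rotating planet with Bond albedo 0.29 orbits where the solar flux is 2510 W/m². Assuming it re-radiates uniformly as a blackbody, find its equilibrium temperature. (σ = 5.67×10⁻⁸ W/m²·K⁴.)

Power absorbed = (1−a)S·πR²; power emitted = 4πR²σT⁴. Equating and cancelling πR²:
T = ((1−a)S / 4σ)^(1/4) = (1780 / (4 × 5.67×10⁻⁸))^(1/4) = (7.86×10^9)^(1/4).
T = 298 K.

T ≈ 298 K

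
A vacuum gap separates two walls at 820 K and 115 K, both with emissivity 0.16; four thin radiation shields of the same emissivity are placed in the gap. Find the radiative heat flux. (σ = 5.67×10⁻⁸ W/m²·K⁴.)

q ≈ 446 W/m²

Each of the 5 gaps contributes resistance (2/ε − 1) = 2/0.16 − 1 = 11.50; total = 57.50.
q = σ(T₁⁴ − T₂⁴) / 57.50 = 5.67×10⁻⁸ × 4.52×10^11 / 57.50 = 446 W/m².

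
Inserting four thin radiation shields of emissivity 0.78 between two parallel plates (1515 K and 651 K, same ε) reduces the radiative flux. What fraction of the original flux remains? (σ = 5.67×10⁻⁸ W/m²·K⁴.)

ratio ≈ 0.200

With N identical shields there are N+1 = 5 gaps in series, each with the same radiative resistance, so the flux falls to 1/(N+1) of its unshielded value.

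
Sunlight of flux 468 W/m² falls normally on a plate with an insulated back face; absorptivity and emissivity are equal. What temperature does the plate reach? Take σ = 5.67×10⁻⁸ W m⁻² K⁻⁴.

Absorbed flux αS = emitted flux εσT⁴ (one radiating face); with α = ε, T = (S/σ)^(1/4).
T = (468 / 5.67×10⁻⁸)^(1/4) = (8.25×10^9)^(1/4).
T = 301 K.

T ≈ 301 K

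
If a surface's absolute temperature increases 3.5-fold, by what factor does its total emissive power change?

factor ≈ 150

P ∝ T⁴, so the power scales as (3.5)⁴ = 150.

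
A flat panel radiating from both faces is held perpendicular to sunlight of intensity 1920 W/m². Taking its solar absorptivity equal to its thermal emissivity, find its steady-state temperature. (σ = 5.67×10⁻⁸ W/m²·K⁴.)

T ≈ 361 K

Absorbed flux αS = emitted flux 2εσT⁴ per unit area; with α = ε this gives T = (S/2σ)^(1/4).
T = (1920 / (2 × 5.67×10⁻⁸))^(1/4) = (1.69×10^10)^(1/4).
T = 361 K.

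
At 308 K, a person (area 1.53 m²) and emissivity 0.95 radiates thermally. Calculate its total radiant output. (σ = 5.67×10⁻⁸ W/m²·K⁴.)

Stefan–Boltzmann: P = εσAT⁴ = 0.95 × 5.67×10⁻⁸ × 1.53 × (308)⁴ = 0.95 × 5.67×10⁻⁸ × 1.53 × 9.00×10^9.
P = 742 W.

P ≈ 742 W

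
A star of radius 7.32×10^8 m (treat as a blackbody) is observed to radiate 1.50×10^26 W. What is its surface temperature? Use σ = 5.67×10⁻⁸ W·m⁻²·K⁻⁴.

T ≈ 4450 K

A = 4πr² = 4π × (7.32×10^8)² = 6.73×10^18 m².
From P = σAT⁴, T = (P / σA)^(1/4) = (1.50×10^26 / (5.67×10⁻⁸ × 6.73×10^18))^(1/4).
T = (3.93×10^14)^(1/4) = 4450 K.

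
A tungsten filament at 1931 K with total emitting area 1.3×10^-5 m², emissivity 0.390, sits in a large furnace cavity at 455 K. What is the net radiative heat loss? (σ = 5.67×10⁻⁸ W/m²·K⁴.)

Q = εσA(T⁴ − T_s⁴). T⁴ − T_s⁴ = (1931)⁴ − (455)⁴ = 1.39×10^13 − 4.29×10^10 = 1.39×10^13 K⁴.
Q = 0.390 × 5.67×10⁻⁸ × 1.30×10^-5 × 1.39×10^13 = 3.98 W.

Q ≈ 3.98 W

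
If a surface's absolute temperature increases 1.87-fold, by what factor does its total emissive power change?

factor ≈ 12.2

P ∝ T⁴, so the power scales as (1.87)⁴ = 12.2.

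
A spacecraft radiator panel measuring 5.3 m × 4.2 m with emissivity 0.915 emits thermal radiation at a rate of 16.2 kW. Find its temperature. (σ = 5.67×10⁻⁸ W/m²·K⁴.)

A = 5.3 × 4.2 = 22.3 m².
From P = εσAT⁴, T = (P / εσA)^(1/4) = (16200 / (0.915 × 5.67×10⁻⁸ × 22.3))^(1/4).
T = (1.40×10^10)^(1/4) = 344 K.

T ≈ 344 K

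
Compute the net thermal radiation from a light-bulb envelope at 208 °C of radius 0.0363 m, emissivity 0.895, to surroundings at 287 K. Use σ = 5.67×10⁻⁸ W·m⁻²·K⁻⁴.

Q ≈ 39.3 W

A = 4πr² = 4π × (0.0363)² = 0.0166 m².
Convert: 208 °C = 481 K.
Q = εσA(T⁴ − T_s⁴). T⁴ − T_s⁴ = (481)⁴ − (287)⁴ = 5.35×10^10 − 6.78×10^9 = 4.67×10^10 K⁴.
Q = 0.895 × 5.67×10⁻⁸ × 0.0166 × 4.67×10^10 = 39.3 W.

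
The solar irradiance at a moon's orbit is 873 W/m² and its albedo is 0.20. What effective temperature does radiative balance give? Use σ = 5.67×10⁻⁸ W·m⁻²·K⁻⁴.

Power absorbed = (1−a)S·πR²; power emitted = 4πR²σT⁴. Equating and cancelling πR²:
T = ((1−a)S / 4σ)^(1/4) = (698 / (4 × 5.67×10⁻⁸))^(1/4) = (3.08×10^9)^(1/4).
T = 236 K.

T ≈ 236 K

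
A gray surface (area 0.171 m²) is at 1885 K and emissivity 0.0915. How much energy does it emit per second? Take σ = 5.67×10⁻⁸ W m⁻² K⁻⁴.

Stefan–Boltzmann: P = εσAT⁴ = 0.0915 × 5.67×10⁻⁸ × 0.171 × (1885)⁴ = 0.0915 × 5.67×10⁻⁸ × 0.171 × 1.26×10^13.
P = 11200 W.

P ≈ 11200 W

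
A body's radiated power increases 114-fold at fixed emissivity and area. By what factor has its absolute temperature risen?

factor ≈ 3.27

P ∝ T⁴ ⇒ T ∝ P^(1/4), so T scales by (114)^(1/4) = 3.27.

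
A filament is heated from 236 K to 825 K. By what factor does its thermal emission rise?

P ∝ T⁴, so the ratio is (825/236)⁴ = (3.496)⁴ = 149.

ratio ≈ 149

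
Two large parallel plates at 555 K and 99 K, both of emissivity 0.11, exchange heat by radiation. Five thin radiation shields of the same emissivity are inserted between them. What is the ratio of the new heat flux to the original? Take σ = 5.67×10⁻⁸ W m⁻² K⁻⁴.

ratio ≈ 0.167

With N identical shields there are N+1 = 6 gaps in series, each with the same radiative resistance, so the flux falls to 1/(N+1) of its unshielded value.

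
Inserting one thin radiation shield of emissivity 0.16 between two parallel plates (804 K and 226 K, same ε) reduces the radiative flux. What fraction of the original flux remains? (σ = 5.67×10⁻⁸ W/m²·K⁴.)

With N identical shields there are N+1 = 2 gaps in series, each with the same radiative resistance, so the flux falls to 1/(N+1) of its unshielded value.

ratio ≈ 0.500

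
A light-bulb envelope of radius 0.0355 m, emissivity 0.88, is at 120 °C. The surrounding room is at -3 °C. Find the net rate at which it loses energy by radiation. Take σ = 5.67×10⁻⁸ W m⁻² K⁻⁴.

A = 4πr² = 4π × (0.0355)² = 0.0158 m².
Convert: 120 °C = 393 K; -3 °C = 270 K.
Q = εσA(T⁴ − T_s⁴). T⁴ − T_s⁴ = (393)⁴ − (270)⁴ = 2.39×10^10 − 5.31×10^9 = 1.85×10^10 K⁴.
Q = 0.88 × 5.67×10⁻⁸ × 0.0158 × 1.85×10^10 = 14.7 W.

Q ≈ 14.7 W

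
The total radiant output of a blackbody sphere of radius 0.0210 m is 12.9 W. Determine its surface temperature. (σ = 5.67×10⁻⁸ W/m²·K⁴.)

A = 4πr² = 4π × (0.0210)² = 5.54×10^-3 m².
From P = σAT⁴, T = (P / σA)^(1/4) = (12.9 / (5.67×10⁻⁸ × 5.54×10^-3))^(1/4).
T = (4.11×10^10)^(1/4) = 450 K.

T ≈ 450 K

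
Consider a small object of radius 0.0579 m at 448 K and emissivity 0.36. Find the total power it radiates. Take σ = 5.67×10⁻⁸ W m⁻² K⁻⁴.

A = 4πr² = 4π × (0.0579)² = 0.0421 m².
Stefan–Boltzmann: P = εσAT⁴ = 0.36 × 5.67×10⁻⁸ × 0.0421 × (448)⁴ = 0.36 × 5.67×10⁻⁸ × 0.0421 × 4.03×10^10.
P = 34.6 W.

P ≈ 34.6 W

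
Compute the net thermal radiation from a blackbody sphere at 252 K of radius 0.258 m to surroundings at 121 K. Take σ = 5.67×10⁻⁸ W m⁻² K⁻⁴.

Q ≈ 181 W

A = 4πr² = 4π × (0.258)² = 0.836 m².
Q = σA(T⁴ − T_s⁴). T⁴ − T_s⁴ = (252)⁴ − (121)⁴ = 4.03×10^9 − 2.14×10^8 = 3.82×10^9 K⁴.
Q = 5.67×10⁻⁸ × 0.836 × 3.82×10^9 = 181 W.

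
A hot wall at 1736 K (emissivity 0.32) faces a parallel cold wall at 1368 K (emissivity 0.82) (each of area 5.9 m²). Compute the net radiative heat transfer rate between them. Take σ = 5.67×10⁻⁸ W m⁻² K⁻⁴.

Q ≈ 5.58×10^5 W

For two large parallel gray plates, q = σ(T₁⁴ − T₂⁴) / (1/ε₁ + 1/ε₂ − 1).
1/ε₁ + 1/ε₂ − 1 = 1/0.32 + 1/0.82 − 1 = 3.345.
T₁⁴ − T₂⁴ = 9.08×10^12 − 3.50×10^12 = 5.58×10^12 K⁴.
q = 5.67×10⁻⁸ × 5.58×10^12 / 3.345 = 94600 W/m².
Q = q·A = 94600 × 5.9 = 5.58×10^5 W.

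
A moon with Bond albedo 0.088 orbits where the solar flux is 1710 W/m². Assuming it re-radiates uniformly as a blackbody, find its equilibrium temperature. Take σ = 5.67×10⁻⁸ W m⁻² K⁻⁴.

T ≈ 288 K

Power absorbed = (1−a)S·πR²; power emitted = 4πR²σT⁴. Equating and cancelling πR²:
T = ((1−a)S / 4σ)^(1/4) = (1560 / (4 × 5.67×10⁻⁸))^(1/4) = (6.88×10^9)^(1/4).
T = 288 K.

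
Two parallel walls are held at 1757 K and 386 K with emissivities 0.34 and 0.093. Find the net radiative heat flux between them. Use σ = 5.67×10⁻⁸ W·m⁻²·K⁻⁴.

q ≈ 42500 W/m²

For two large parallel gray plates, q = σ(T₁⁴ − T₂⁴) / (1/ε₁ + 1/ε₂ − 1).
1/ε₁ + 1/ε₂ − 1 = 1/0.34 + 1/0.093 − 1 = 12.69.
T₁⁴ − T₂⁴ = 9.53×10^12 − 2.22×10^10 = 9.51×10^12 K⁴.
q = 5.67×10⁻⁸ × 9.51×10^12 / 12.69 = 42500 W/m².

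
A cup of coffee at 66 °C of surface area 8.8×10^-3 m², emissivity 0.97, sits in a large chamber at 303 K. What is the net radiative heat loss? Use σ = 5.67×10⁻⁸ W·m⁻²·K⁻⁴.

Convert: 66 °C = 339 K.
Q = εσA(T⁴ − T_s⁴). T⁴ − T_s⁴ = (339)⁴ − (303)⁴ = 1.32×10^10 − 8.43×10^9 = 4.78×10^9 K⁴.
Q = 0.97 × 5.67×10⁻⁸ × 8.80×10^-3 × 4.78×10^9 = 2.31 W.

Q ≈ 2.31 W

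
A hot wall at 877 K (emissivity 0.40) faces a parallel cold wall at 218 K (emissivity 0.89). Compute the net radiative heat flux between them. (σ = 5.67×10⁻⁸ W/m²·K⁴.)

q ≈ 12700 W/m²

For two large parallel gray plates, q = σ(T₁⁴ − T₂⁴) / (1/ε₁ + 1/ε₂ − 1).
1/ε₁ + 1/ε₂ − 1 = 1/0.40 + 1/0.89 − 1 = 2.624.
T₁⁴ − T₂⁴ = 5.92×10^11 − 2.26×10^9 = 5.89×10^11 K⁴.
q = 5.67×10⁻⁸ × 5.89×10^11 / 2.624 = 12700 W/m².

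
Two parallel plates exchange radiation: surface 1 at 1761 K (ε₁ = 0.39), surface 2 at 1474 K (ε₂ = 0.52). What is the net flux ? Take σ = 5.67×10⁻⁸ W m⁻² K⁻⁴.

For two large parallel gray plates, q = σ(T₁⁴ − T₂⁴) / (1/ε₁ + 1/ε₂ − 1).
1/ε₁ + 1/ε₂ − 1 = 1/0.39 + 1/0.52 − 1 = 3.487.
T₁⁴ − T₂⁴ = 9.62×10^12 − 4.72×10^12 = 4.90×10^12 K⁴.
q = 5.67×10⁻⁸ × 4.90×10^12 / 3.487 = 79600 W/m².

q ≈ 79600 W/m²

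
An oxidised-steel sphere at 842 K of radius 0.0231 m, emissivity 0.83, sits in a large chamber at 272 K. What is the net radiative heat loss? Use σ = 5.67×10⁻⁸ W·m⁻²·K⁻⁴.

A = 4πr² = 4π × (0.0231)² = 6.71×10^-3 m².
Q = εσA(T⁴ − T_s⁴). T⁴ − T_s⁴ = (842)⁴ − (272)⁴ = 5.03×10^11 − 5.47×10^9 = 4.97×10^11 K⁴.
Q = 0.83 × 5.67×10⁻⁸ × 6.71×10^-3 × 4.97×10^11 = 157 W.

Q ≈ 157 W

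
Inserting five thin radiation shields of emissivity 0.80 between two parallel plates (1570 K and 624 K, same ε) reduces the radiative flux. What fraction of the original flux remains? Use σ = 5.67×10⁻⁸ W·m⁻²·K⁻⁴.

With N identical shields there are N+1 = 6 gaps in series, each with the same radiative resistance, so the flux falls to 1/(N+1) of its unshielded value.

ratio ≈ 0.167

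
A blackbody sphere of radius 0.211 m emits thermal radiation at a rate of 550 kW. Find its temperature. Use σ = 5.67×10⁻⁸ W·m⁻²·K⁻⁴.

T ≈ 2040 K

A = 4πr² = 4π × (0.211)² = 0.559 m².
From P = σAT⁴, T = (P / σA)^(1/4) = (5.50×10^5 / (5.67×10⁻⁸ × 0.559))^(1/4).
T = (1.73×10^13)^(1/4) = 2040 K.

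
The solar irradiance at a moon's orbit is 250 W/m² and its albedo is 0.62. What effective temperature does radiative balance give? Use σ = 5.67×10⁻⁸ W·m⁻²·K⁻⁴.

T ≈ 143 K

Power absorbed = (1−a)S·πR²; power emitted = 4πR²σT⁴. Equating and cancelling πR²:
T = ((1−a)S / 4σ)^(1/4) = (95.0 / (4 × 5.67×10⁻⁸))^(1/4) = (4.19×10^8)^(1/4).
T = 143 K.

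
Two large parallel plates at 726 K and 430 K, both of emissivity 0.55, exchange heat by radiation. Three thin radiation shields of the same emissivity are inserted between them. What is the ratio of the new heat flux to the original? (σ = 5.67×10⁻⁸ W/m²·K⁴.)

With N identical shields there are N+1 = 4 gaps in series, each with the same radiative resistance, so the flux falls to 1/(N+1) of its unshielded value.

ratio ≈ 0.250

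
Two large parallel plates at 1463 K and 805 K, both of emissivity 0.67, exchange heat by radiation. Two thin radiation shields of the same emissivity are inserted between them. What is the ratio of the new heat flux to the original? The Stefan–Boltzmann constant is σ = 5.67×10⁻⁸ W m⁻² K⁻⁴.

ratio ≈ 0.333

With N identical shields there are N+1 = 3 gaps in series, each with the same radiative resistance, so the flux falls to 1/(N+1) of its unshielded value.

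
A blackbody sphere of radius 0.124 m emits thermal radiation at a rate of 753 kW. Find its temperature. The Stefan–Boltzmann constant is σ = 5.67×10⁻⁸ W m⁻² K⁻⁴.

T ≈ 2880 K

A = 4πr² = 4π × (0.124)² = 0.193 m².
From P = σAT⁴, T = (P / σA)^(1/4) = (7.53×10^5 / (5.67×10⁻⁸ × 0.193))^(1/4).
T = (6.87×10^13)^(1/4) = 2880 K.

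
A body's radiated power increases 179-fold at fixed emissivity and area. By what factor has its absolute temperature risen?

factor ≈ 3.66

P ∝ T⁴ ⇒ T ∝ P^(1/4), so T scales by (179)^(1/4) = 3.66.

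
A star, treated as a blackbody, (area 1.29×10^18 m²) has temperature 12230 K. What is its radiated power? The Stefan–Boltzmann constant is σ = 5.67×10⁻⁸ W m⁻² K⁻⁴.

P = σAT⁴ = 5.67×10⁻⁸ × 1.29×10^18 × (12230)⁴ = 5.67×10⁻⁸ × 1.29×10^18 × 2.24×10^16.
P = 1.64×10^27 W.

P ≈ 1.64×10^27 W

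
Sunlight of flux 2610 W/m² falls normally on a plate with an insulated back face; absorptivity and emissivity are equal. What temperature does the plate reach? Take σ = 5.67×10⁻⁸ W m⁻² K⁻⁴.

Absorbed flux αS = emitted flux εσT⁴ (one radiating face); with α = ε, T = (S/σ)^(1/4).
T = (2610 / 5.67×10⁻⁸)^(1/4) = (4.60×10^10)^(1/4).
T = 463 K.

T ≈ 463 K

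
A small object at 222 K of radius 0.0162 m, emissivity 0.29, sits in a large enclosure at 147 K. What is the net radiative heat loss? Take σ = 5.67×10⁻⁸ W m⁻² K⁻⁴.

A = 4πr² = 4π × (0.0162)² = 3.30×10^-3 m².
Q = εσA(T⁴ − T_s⁴). T⁴ − T_s⁴ = (222)⁴ − (147)⁴ = 2.43×10^9 − 4.67×10^8 = 1.96×10^9 K⁴.
Q = 0.29 × 5.67×10⁻⁸ × 3.30×10^-3 × 1.96×10^9 = 0.106 W.

Q ≈ 0.106 W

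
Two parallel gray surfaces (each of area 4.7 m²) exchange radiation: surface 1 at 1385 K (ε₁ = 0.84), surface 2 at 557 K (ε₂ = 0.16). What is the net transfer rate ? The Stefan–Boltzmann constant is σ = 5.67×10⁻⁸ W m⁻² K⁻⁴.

For two large parallel gray plates, q = σ(T₁⁴ − T₂⁴) / (1/ε₁ + 1/ε₂ − 1).
1/ε₁ + 1/ε₂ − 1 = 1/0.84 + 1/0.16 − 1 = 6.440.
T₁⁴ − T₂⁴ = 3.68×10^12 − 9.63×10^10 = 3.58×10^12 K⁴.
q = 5.67×10⁻⁸ × 3.58×10^12 / 6.440 = 31500 W/m².
Q = q·A = 31500 × 4.7 = 1.48×10^5 W.

Q ≈ 1.48×10^5 W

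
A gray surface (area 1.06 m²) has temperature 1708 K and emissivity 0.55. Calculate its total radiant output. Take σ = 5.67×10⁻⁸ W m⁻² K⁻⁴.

P ≈ 2.81×10^5 W

P = εσAT⁴ = 0.55 × 5.67×10⁻⁸ × 1.06 × (1708)⁴ = 0.55 × 5.67×10⁻⁸ × 1.06 × 8.51×10^12.
P = 2.81×10^5 W.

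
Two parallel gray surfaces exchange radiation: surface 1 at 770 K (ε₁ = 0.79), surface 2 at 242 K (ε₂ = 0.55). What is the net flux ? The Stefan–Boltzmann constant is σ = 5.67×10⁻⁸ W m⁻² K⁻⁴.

q ≈ 9470 W/m²

For two large parallel gray plates, q = σ(T₁⁴ − T₂⁴) / (1/ε₁ + 1/ε₂ − 1).
1/ε₁ + 1/ε₂ − 1 = 1/0.79 + 1/0.55 − 1 = 2.084.
T₁⁴ − T₂⁴ = 3.52×10^11 − 3.43×10^9 = 3.48×10^11 K⁴.
q = 5.67×10⁻⁸ × 3.48×10^11 / 2.084 = 9470 W/m².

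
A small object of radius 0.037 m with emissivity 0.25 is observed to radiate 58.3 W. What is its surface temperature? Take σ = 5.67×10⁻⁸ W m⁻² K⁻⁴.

T ≈ 699 K

A = 4πr² = 4π × (0.037)² = 0.0172 m².
From P = εσAT⁴, T = (P / εσA)^(1/4) = (58.3 / (0.25 × 5.67×10⁻⁸ × 0.0172))^(1/4).
T = (2.39×10^11)^(1/4) = 699 K.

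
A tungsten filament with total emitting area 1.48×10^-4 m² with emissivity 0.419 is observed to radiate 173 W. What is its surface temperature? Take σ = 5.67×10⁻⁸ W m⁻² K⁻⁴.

T ≈ 2650 K

From P = εσAT⁴, T = (P / εσA)^(1/4) = (173 / (0.419 × 5.67×10⁻⁸ × 1.48×10^-4))^(1/4).
T = (4.92×10^13)^(1/4) = 2650 K.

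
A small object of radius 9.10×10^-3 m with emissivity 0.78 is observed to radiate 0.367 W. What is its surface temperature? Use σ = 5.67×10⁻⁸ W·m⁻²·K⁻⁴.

T ≈ 299 K

A = 4πr² = 4π × (9.10×10^-3)² = 1.04×10^-3 m².
From P = εσAT⁴, T = (P / εσA)^(1/4) = (0.367 / (0.78 × 5.67×10⁻⁸ × 1.04×10^-3))^(1/4).
T = (7.97×10^9)^(1/4) = 299 K.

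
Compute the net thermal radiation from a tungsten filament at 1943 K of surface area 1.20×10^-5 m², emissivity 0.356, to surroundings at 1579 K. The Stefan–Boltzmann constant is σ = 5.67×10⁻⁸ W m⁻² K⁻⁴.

Q = εσA(T⁴ − T_s⁴). T⁴ − T_s⁴ = (1943)⁴ − (1579)⁴ = 1.43×10^13 − 6.22×10^12 = 8.04×10^12 K⁴.
Q = 0.356 × 5.67×10⁻⁸ × 1.20×10^-5 × 8.04×10^12 = 1.95 W.

Q ≈ 1.95 W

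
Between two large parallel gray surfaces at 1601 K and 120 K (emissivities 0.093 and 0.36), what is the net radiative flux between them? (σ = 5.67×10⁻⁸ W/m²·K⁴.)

q ≈ 29700 W/m²

For two large parallel gray plates, q = σ(T₁⁴ − T₂⁴) / (1/ε₁ + 1/ε₂ − 1).
1/ε₁ + 1/ε₂ − 1 = 1/0.093 + 1/0.36 − 1 = 12.53.
T₁⁴ − T₂⁴ = 6.57×10^12 − 2.07×10^8 = 6.57×10^12 K⁴.
q = 5.67×10⁻⁸ × 6.57×10^12 / 12.53 = 29700 W/m².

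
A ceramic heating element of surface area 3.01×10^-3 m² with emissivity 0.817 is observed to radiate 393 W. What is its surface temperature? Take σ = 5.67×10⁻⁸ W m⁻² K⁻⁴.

T ≈ 1300 K

From P = εσAT⁴, T = (P / εσA)^(1/4) = (393 / (0.817 × 5.67×10⁻⁸ × 3.01×10^-3))^(1/4).
T = (2.82×10^12)^(1/4) = 1300 K.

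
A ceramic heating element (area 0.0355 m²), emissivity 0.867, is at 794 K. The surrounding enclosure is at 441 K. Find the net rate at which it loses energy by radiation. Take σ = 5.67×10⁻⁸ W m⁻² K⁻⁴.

Q = εσA(T⁴ − T_s⁴). T⁴ − T_s⁴ = (794)⁴ − (441)⁴ = 3.97×10^11 − 3.78×10^10 = 3.60×10^11 K⁴.
Q = 0.867 × 5.67×10⁻⁸ × 0.0355 × 3.60×10^11 = 628 W.

Q ≈ 628 W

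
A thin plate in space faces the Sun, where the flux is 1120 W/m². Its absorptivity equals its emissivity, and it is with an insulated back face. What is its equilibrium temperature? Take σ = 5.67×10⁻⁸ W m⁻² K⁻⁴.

T ≈ 375 K

Absorbed flux αS = emitted flux εσT⁴ (one radiating face); with α = ε, T = (S/σ)^(1/4).
T = (1120 / 5.67×10⁻⁸)^(1/4) = (1.98×10^10)^(1/4).
T = 375 K.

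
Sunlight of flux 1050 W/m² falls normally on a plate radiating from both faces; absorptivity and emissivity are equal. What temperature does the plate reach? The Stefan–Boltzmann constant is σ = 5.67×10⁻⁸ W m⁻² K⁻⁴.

Absorbed flux αS = emitted flux 2εσT⁴ per unit area; with α = ε this gives T = (S/2σ)^(1/4).
T = (1050 / (2 × 5.67×10⁻⁸))^(1/4) = (9.26×10^9)^(1/4).
T = 310 K.

T ≈ 310 K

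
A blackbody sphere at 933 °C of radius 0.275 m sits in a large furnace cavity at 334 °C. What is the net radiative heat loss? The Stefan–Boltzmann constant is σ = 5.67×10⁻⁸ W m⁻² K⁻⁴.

A = 4πr² = 4π × (0.275)² = 0.950 m².
Convert: 933 °C = 1206 K; 334 °C = 607 K.
Q = σA(T⁴ − T_s⁴). T⁴ − T_s⁴ = (1206)⁴ − (607)⁴ = 2.12×10^12 − 1.36×10^11 = 1.98×10^12 K⁴.
Q = 5.67×10⁻⁸ × 0.950 × 1.98×10^12 = 1.07×10^5 W.

Q ≈ 1.07×10^5 W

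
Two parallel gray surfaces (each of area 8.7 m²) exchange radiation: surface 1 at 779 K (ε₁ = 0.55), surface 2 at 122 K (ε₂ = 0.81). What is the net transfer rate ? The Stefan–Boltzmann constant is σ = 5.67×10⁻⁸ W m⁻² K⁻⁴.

Q ≈ 88400 W

For two large parallel gray plates, q = σ(T₁⁴ − T₂⁴) / (1/ε₁ + 1/ε₂ − 1).
1/ε₁ + 1/ε₂ − 1 = 1/0.55 + 1/0.81 − 1 = 2.053.
T₁⁴ − T₂⁴ = 3.68×10^11 − 2.22×10^8 = 3.68×10^11 K⁴.
q = 5.67×10⁻⁸ × 3.68×10^11 / 2.053 = 10200 W/m².
Q = q·A = 10200 × 8.7 = 88400 W.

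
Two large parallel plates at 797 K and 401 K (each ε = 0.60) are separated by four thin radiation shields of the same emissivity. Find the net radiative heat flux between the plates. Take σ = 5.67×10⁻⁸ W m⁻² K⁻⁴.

Each of the 5 gaps contributes resistance (2/ε − 1) = 2/0.60 − 1 = 2.333; total = 11.67.
q = σ(T₁⁴ − T₂⁴) / 11.67 = 5.67×10⁻⁸ × 3.78×10^11 / 11.67 = 1840 W/m².

q ≈ 1840 W/m²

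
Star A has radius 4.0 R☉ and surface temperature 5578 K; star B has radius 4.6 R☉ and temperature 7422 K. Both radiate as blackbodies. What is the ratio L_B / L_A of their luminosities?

L_B/L_A ≈ 4.15

L = 4πR²σT⁴ ∝ R²T⁴, so L_B/L_A = (4.6/4.0)² × (7422/5578)⁴ = 1.32 × 3.13 = 4.15.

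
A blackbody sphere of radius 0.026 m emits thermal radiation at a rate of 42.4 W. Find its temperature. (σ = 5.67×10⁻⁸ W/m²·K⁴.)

T ≈ 545 K

A = 4πr² = 4π × (0.026)² = 8.49×10^-3 m².
From P = σAT⁴, T = (P / σA)^(1/4) = (42.4 / (5.67×10⁻⁸ × 8.49×10^-3))^(1/4).
T = (8.80×10^10)^(1/4) = 545 K.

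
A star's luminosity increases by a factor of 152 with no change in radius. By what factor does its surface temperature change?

P ∝ T⁴ ⇒ T ∝ P^(1/4), so T scales by (152)^(1/4) = 3.51.

factor ≈ 3.51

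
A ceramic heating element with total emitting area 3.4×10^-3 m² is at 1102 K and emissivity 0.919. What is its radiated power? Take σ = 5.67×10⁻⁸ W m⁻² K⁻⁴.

P = εσAT⁴ = 0.919 × 5.67×10⁻⁸ × 3.40×10^-3 × (1102)⁴ = 0.919 × 5.67×10⁻⁸ × 3.40×10^-3 × 1.47×10^12.
P = 261 W.

P ≈ 261 W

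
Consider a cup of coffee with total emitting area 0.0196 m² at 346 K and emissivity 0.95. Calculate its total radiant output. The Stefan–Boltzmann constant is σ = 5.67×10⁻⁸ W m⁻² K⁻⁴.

P ≈ 15.1 W

Stefan–Boltzmann: P = εσAT⁴ = 0.95 × 5.67×10⁻⁸ × 0.0196 × (346)⁴ = 0.95 × 5.67×10⁻⁸ × 0.0196 × 1.43×10^10.
P = 15.1 W.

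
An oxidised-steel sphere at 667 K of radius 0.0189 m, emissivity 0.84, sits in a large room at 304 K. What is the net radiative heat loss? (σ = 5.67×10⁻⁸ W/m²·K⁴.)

A = 4πr² = 4π × (0.0189)² = 4.49×10^-3 m².
Q = εσA(T⁴ − T_s⁴). T⁴ − T_s⁴ = (667)⁴ − (304)⁴ = 1.98×10^11 − 8.54×10^9 = 1.89×10^11 K⁴.
Q = 0.84 × 5.67×10⁻⁸ × 4.49×10^-3 × 1.89×10^11 = 40.5 W.

Q ≈ 40.5 W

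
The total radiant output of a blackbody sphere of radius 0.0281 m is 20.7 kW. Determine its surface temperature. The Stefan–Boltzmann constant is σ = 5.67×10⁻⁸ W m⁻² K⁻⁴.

T ≈ 2460 K

A = 4πr² = 4π × (0.0281)² = 9.92×10^-3 m².
From P = σAT⁴, T = (P / σA)^(1/4) = (20700 / (5.67×10⁻⁸ × 9.92×10^-3))^(1/4).
T = (3.68×10^13)^(1/4) = 2460 K.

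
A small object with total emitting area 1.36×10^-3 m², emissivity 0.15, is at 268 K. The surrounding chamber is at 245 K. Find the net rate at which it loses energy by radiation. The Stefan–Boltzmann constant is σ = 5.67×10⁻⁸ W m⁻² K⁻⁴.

Q ≈ 0.0180 W

Q = εσA(T⁴ − T_s⁴). T⁴ − T_s⁴ = (268)⁴ − (245)⁴ = 5.16×10^9 − 3.60×10^9 = 1.56×10^9 K⁴.
Q = 0.15 × 5.67×10⁻⁸ × 1.36×10^-3 × 1.56×10^9 = 0.0180 W.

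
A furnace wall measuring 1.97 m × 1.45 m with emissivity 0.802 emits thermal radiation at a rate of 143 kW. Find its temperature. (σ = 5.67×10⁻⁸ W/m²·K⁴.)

A = 1.97 × 1.45 = 2.86 m².
From P = εσAT⁴, T = (P / εσA)^(1/4) = (1.43×10^5 / (0.802 × 5.67×10⁻⁸ × 2.86))^(1/4).
T = (1.10×10^12)^(1/4) = 1020 K.

T ≈ 1020 K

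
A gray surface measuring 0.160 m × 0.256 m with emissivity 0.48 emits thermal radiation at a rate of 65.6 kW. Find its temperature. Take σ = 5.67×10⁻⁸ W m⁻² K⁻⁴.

A = 0.160 × 0.256 = 0.0410 m².
From P = εσAT⁴, T = (P / εσA)^(1/4) = (65600 / (0.48 × 5.67×10⁻⁸ × 0.0410))^(1/4).
T = (5.88×10^13)^(1/4) = 2770 K.

T ≈ 2770 K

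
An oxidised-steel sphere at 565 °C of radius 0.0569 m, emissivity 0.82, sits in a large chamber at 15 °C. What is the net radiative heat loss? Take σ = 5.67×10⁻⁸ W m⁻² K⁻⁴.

A = 4πr² = 4π × (0.0569)² = 0.0407 m².
Convert: 565 °C = 838 K; 15 °C = 288 K.
Q = εσA(T⁴ − T_s⁴). T⁴ − T_s⁴ = (838)⁴ − (288)⁴ = 4.93×10^11 − 6.88×10^9 = 4.86×10^11 K⁴.
Q = 0.82 × 5.67×10⁻⁸ × 0.0407 × 4.86×10^11 = 920 W.

Q ≈ 920 W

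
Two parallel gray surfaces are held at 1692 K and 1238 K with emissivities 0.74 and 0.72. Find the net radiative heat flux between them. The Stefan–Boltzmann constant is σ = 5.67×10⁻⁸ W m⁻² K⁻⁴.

q ≈ 1.91×10^5 W/m²

For two large parallel gray plates, q = σ(T₁⁴ − T₂⁴) / (1/ε₁ + 1/ε₂ − 1).
1/ε₁ + 1/ε₂ − 1 = 1/0.74 + 1/0.72 − 1 = 1.740.
T₁⁴ − T₂⁴ = 8.20×10^12 − 2.35×10^12 = 5.85×10^12 K⁴.
q = 5.67×10⁻⁸ × 5.85×10^12 / 1.740 = 1.91×10^5 W/m².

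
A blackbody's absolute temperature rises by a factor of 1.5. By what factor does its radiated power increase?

P ∝ T⁴, so the power scales as (1.5)⁴ = 5.06.

factor ≈ 5.06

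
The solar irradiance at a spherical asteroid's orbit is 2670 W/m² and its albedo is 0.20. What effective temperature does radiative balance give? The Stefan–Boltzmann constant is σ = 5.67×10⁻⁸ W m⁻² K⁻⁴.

T ≈ 312 K

Power absorbed = (1−a)S·πR²; power emitted = 4πR²σT⁴. Equating and cancelling πR²:
T = ((1−a)S / 4σ)^(1/4) = (2140 / (4 × 5.67×10⁻⁸))^(1/4) = (9.42×10^9)^(1/4).
T = 312 K.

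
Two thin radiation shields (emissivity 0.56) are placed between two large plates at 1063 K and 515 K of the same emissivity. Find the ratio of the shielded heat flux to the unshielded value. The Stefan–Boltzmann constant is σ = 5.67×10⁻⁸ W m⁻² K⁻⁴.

ratio ≈ 0.333

With N identical shields there are N+1 = 3 gaps in series, each with the same radiative resistance, so the flux falls to 1/(N+1) of its unshielded value.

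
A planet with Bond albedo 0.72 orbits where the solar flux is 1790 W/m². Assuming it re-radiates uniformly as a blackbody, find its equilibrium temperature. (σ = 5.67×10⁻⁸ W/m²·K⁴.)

T ≈ 217 K

Power absorbed = (1−a)S·πR²; power emitted = 4πR²σT⁴. Equating and cancelling πR²:
T = ((1−a)S / 4σ)^(1/4) = (501 / (4 × 5.67×10⁻⁸))^(1/4) = (2.21×10^9)^(1/4).
T = 217 K.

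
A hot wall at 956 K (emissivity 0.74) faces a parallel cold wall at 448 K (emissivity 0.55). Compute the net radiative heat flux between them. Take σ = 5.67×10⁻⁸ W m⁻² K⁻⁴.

q ≈ 20800 W/m²

For two large parallel gray plates, q = σ(T₁⁴ − T₂⁴) / (1/ε₁ + 1/ε₂ − 1).
1/ε₁ + 1/ε₂ − 1 = 1/0.74 + 1/0.55 − 1 = 2.170.
T₁⁴ − T₂⁴ = 8.35×10^11 − 4.03×10^10 = 7.95×10^11 K⁴.
q = 5.67×10⁻⁸ × 7.95×10^11 / 2.170 = 20800 W/m².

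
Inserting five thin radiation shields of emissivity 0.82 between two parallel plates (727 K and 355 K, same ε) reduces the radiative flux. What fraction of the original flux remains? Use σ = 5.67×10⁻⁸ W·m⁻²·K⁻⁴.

ratio ≈ 0.167

With N identical shields there are N+1 = 6 gaps in series, each with the same radiative resistance, so the flux falls to 1/(N+1) of its unshielded value.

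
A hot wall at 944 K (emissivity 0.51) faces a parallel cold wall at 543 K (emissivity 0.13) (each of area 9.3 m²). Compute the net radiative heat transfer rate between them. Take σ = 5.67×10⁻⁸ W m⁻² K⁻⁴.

Q ≈ 43100 W

For two large parallel gray plates, q = σ(T₁⁴ − T₂⁴) / (1/ε₁ + 1/ε₂ − 1).
1/ε₁ + 1/ε₂ − 1 = 1/0.51 + 1/0.13 − 1 = 8.653.
T₁⁴ − T₂⁴ = 7.94×10^11 − 8.69×10^10 = 7.07×10^11 K⁴.
q = 5.67×10⁻⁸ × 7.07×10^11 / 8.653 = 4630 W/m².
Q = q·A = 4630 × 9.3 = 43100 W.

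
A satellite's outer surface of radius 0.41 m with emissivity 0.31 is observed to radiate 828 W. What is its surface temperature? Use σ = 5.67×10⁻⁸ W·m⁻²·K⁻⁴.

T ≈ 386 K

A = 4πr² = 4π × (0.41)² = 2.11 m².
From P = εσAT⁴, T = (P / εσA)^(1/4) = (828 / (0.31 × 5.67×10⁻⁸ × 2.11))^(1/4).
T = (2.23×10^10)^(1/4) = 386 K.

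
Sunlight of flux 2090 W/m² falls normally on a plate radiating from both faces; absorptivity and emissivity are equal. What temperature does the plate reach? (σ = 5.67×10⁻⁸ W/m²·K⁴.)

T ≈ 368 K

Absorbed flux αS = emitted flux 2εσT⁴ per unit area; with α = ε this gives T = (S/2σ)^(1/4).
T = (2090 / (2 × 5.67×10⁻⁸))^(1/4) = (1.84×10^10)^(1/4).
T = 368 K.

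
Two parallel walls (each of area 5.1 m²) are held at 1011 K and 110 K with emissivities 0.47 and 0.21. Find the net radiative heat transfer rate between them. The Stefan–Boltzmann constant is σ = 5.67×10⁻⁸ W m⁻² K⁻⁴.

For two large parallel gray plates, q = σ(T₁⁴ − T₂⁴) / (1/ε₁ + 1/ε₂ − 1).
1/ε₁ + 1/ε₂ − 1 = 1/0.47 + 1/0.21 − 1 = 5.890.
T₁⁴ − T₂⁴ = 1.04×10^12 − 1.46×10^8 = 1.04×10^12 K⁴.
q = 5.67×10⁻⁸ × 1.04×10^12 / 5.890 = 10100 W/m².
Q = q·A = 10100 × 5.1 = 51300 W.

Q ≈ 51300 W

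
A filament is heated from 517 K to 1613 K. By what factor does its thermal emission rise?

ratio ≈ 94.7

P ∝ T⁴, so the ratio is (1613/517)⁴ = (3.120)⁴ = 94.7.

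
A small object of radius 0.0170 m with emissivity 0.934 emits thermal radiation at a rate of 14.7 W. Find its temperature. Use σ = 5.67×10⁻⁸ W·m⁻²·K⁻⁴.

A = 4πr² = 4π × (0.0170)² = 3.63×10^-3 m².
From P = εσAT⁴, T = (P / εσA)^(1/4) = (14.7 / (0.934 × 5.67×10⁻⁸ × 3.63×10^-3))^(1/4).
T = (7.64×10^10)^(1/4) = 526 K.

T ≈ 526 K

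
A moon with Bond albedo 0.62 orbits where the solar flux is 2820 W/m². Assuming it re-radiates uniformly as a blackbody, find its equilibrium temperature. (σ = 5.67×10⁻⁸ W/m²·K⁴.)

T ≈ 262 K

Power absorbed = (1−a)S·πR²; power emitted = 4πR²σT⁴. Equating and cancelling πR²:
T = ((1−a)S / 4σ)^(1/4) = (1070 / (4 × 5.67×10⁻⁸))^(1/4) = (4.72×10^9)^(1/4).
T = 262 K.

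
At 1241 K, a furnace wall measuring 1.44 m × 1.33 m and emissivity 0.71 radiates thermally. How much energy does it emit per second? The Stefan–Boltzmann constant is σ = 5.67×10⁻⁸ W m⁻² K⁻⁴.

A = 1.44 × 1.33 = 1.92 m².
P = εσAT⁴ = 0.71 × 5.67×10⁻⁸ × 1.92 × (1241)⁴ = 0.71 × 5.67×10⁻⁸ × 1.92 × 2.37×10^12.
P = 1.83×10^5 W.

P ≈ 1.83×10^5 W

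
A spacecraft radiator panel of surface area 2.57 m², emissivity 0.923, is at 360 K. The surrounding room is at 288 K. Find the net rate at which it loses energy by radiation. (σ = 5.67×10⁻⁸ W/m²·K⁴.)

Q = εσA(T⁴ − T_s⁴). T⁴ − T_s⁴ = (360)⁴ − (288)⁴ = 1.68×10^10 − 6.88×10^9 = 9.92×10^9 K⁴.
Q = 0.923 × 5.67×10⁻⁸ × 2.57 × 9.92×10^9 = 1330 W.

Q ≈ 1330 W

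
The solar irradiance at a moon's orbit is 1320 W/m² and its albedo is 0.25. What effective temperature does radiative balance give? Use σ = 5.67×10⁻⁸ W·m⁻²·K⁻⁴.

T ≈ 257 K

Power absorbed = (1−a)S·πR²; power emitted = 4πR²σT⁴. Equating and cancelling πR²:
T = ((1−a)S / 4σ)^(1/4) = (990 / (4 × 5.67×10⁻⁸))^(1/4) = (4.37×10^9)^(1/4).
T = 257 K.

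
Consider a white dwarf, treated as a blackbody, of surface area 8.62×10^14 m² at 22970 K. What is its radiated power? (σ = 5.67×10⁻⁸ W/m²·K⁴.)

P = σAT⁴ = 5.67×10⁻⁸ × 8.62×10^14 × (22970)⁴ = 5.67×10⁻⁸ × 8.62×10^14 × 2.78×10^17.
P = 1.36×10^25 W.

P ≈ 1.36×10^25 W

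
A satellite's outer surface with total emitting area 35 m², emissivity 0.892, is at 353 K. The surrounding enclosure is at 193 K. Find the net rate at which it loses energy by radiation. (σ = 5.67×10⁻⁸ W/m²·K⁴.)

Q = εσA(T⁴ − T_s⁴). T⁴ − T_s⁴ = (353)⁴ − (193)⁴ = 1.55×10^10 − 1.39×10^9 = 1.41×10^10 K⁴.
Q = 0.892 × 5.67×10⁻⁸ × 35.0 × 1.41×10^10 = 25000 W.

Q ≈ 25000 W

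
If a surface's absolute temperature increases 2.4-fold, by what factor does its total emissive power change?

P ∝ T⁴, so the power scales as (2.4)⁴ = 33.2.

factor ≈ 33.2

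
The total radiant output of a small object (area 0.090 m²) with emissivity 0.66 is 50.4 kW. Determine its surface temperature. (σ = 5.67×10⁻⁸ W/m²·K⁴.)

T ≈ 1970 K

From P = εσAT⁴, T = (P / εσA)^(1/4) = (50400 / (0.66 × 5.67×10⁻⁸ × 0.0900))^(1/4).
T = (1.50×10^13)^(1/4) = 1970 K.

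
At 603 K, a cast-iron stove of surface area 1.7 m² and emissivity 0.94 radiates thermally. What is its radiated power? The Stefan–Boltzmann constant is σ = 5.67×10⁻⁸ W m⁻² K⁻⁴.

P ≈ 12000 W

Stefan–Boltzmann: P = εσAT⁴ = 0.94 × 5.67×10⁻⁸ × 1.70 × (603)⁴ = 0.94 × 5.67×10⁻⁸ × 1.70 × 1.32×10^11.
P = 12000 W.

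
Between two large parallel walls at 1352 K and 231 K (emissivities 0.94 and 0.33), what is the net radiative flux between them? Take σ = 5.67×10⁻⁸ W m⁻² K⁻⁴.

q ≈ 61200 W/m²

For two large parallel gray plates, q = σ(T₁⁴ − T₂⁴) / (1/ε₁ + 1/ε₂ − 1).
1/ε₁ + 1/ε₂ − 1 = 1/0.94 + 1/0.33 − 1 = 3.094.
T₁⁴ − T₂⁴ = 3.34×10^12 − 2.85×10^9 = 3.34×10^12 K⁴.
q = 5.67×10⁻⁸ × 3.34×10^12 / 3.094 = 61200 W/m².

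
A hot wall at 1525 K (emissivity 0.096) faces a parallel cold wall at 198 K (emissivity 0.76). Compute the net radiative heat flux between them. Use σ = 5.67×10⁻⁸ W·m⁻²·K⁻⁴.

For two large parallel gray plates, q = σ(T₁⁴ − T₂⁴) / (1/ε₁ + 1/ε₂ − 1).
1/ε₁ + 1/ε₂ − 1 = 1/0.096 + 1/0.76 − 1 = 10.73.
T₁⁴ − T₂⁴ = 5.41×10^12 − 1.54×10^9 = 5.41×10^12 K⁴.
q = 5.67×10⁻⁸ × 5.41×10^12 / 10.73 = 28600 W/m².

q ≈ 28600 W/m²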